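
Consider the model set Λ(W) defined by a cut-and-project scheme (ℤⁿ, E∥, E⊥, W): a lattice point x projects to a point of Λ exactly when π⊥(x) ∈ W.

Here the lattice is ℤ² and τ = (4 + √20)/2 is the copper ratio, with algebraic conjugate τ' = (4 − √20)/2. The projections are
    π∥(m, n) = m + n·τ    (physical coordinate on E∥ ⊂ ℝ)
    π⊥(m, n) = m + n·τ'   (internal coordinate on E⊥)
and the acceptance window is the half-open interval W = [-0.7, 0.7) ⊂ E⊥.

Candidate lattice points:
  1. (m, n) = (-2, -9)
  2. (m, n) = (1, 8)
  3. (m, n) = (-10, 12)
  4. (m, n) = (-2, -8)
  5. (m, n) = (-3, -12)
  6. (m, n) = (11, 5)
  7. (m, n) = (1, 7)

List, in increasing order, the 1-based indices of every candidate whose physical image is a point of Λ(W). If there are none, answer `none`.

Compute τ' = (4−√20)/2 = -0.236068, so π⊥(m,n) = m -0.236068·n.
[1] lift (-2,-9): star map gives 0.124612; window check -0.7 ≤ 0.124612 < 0.7 is true → IN Λ
[2] lift (1,8): star map gives -0.888544; window check -0.7 ≤ -0.888544 < 0.7 is false → out
[3] lift (-10,12): star map gives -12.832816; window check -0.7 ≤ -12.832816 < 0.7 is false → out
[4] lift (-2,-8): star map gives -0.111456; window check -0.7 ≤ -0.111456 < 0.7 is true → IN Λ
[5] lift (-3,-12): star map gives -0.167184; window check -0.7 ≤ -0.167184 < 0.7 is true → IN Λ
[6] lift (11,5): star map gives 9.819660; window check -0.7 ≤ 9.819660 < 0.7 is false → out
[7] lift (1,7): star map gives -0.652476; window check -0.7 ≤ -0.652476 < 0.7 is true → IN Λ

1, 4, 5, 7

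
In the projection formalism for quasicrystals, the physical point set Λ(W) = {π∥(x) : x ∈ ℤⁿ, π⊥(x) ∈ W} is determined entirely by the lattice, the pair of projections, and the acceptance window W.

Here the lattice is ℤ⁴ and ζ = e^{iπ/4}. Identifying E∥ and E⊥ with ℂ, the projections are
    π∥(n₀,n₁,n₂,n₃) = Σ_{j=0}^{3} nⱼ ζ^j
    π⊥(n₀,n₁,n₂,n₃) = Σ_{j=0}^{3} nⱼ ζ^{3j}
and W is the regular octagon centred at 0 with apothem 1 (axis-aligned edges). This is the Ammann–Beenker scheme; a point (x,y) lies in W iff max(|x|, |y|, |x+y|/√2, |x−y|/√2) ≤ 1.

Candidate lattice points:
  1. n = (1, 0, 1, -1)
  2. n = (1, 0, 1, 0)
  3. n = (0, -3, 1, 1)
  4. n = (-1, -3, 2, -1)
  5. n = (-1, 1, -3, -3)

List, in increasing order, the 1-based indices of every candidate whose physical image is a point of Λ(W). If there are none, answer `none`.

none

Internal map: ζ^{3j} for j=0..3 gives (1,0), (−√2/2,√2/2), (0,−1), (√2/2,√2/2).
#1 (1, 0, 1, -1): internal (0.292893, -1.707107); octagon support 1.707107 vs apothem 1 → ∉ W
#2 (1, 0, 1, 0): internal (1.000000, -1.000000); octagon support 1.414214 vs apothem 1 → ∉ W
#3 (0, -3, 1, 1): internal (2.828427, -2.414214); octagon support 3.707107 vs apothem 1 → ∉ W
#4 (-1, -3, 2, -1): internal (0.414214, -4.828427); octagon support 4.828427 vs apothem 1 → ∉ W
#5 (-1, 1, -3, -3): internal (-3.828427, 1.585786); octagon support 3.828427 vs apothem 1 → ∉ W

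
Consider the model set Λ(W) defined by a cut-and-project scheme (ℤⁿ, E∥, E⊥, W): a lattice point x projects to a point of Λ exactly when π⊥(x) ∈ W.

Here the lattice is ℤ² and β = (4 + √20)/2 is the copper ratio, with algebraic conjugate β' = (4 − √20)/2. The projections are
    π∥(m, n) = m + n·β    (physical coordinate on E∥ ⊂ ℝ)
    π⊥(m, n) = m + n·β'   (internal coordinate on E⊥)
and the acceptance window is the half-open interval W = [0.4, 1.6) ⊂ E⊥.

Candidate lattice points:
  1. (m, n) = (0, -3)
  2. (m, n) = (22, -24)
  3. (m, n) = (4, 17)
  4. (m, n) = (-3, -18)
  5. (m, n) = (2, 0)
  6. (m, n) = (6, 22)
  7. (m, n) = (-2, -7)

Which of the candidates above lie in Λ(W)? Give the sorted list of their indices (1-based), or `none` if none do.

Compute β' = (4−√20)/2 = -0.23607, so π⊥(m,n) = m -0.23607·n.
#1 (0,-3): internal coord 0 + (-3)·β' = +0.70820; +0.70820 ∈ [0.4, 1.6) → IN Λ
#2 (22,-24): internal coord 22 + (-24)·β' = +27.66563; +27.66563 ∉ [0.4, 1.6) → out
#3 (4,17): internal coord 4 + (17)·β' = -0.01316; -0.01316 ∉ [0.4, 1.6) → out
#4 (-3,-18): internal coord -3 + (-18)·β' = +1.24922; +1.24922 ∈ [0.4, 1.6) → IN Λ
#5 (2,0): internal coord 2 + (0)·β' = +2.00000; +2.00000 ∉ [0.4, 1.6) → out
#6 (6,22): internal coord 6 + (22)·β' = +0.80650; +0.80650 ∈ [0.4, 1.6) → IN Λ
#7 (-2,-7): internal coord -2 + (-7)·β' = -0.34752; -0.34752 ∉ [0.4, 1.6) → out

1, 4, 6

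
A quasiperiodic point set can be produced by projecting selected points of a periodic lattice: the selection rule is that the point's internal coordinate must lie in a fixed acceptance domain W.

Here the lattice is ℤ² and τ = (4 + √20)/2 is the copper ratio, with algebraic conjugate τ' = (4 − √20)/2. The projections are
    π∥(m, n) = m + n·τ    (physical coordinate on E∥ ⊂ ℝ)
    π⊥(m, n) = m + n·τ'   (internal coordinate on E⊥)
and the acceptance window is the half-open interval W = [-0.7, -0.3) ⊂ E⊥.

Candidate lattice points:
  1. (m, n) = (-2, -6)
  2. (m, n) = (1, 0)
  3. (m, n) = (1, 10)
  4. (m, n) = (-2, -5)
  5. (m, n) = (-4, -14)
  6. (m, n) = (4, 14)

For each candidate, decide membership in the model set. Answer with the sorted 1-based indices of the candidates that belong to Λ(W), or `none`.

1, 5

Compute τ' = (4−√20)/2 = -0.2361, so π⊥(m,n) = m -0.2361·n.
#1 (-2,-6): internal coord -2 + (-6)·τ' = -0.5836; -0.5836 ∈ [-0.7, -0.3) → IN Λ
#2 (1,0): internal coord 1 + (0)·τ' = +1.0000; +1.0000 ∉ [-0.7, -0.3) → out
#3 (1,10): internal coord 1 + (10)·τ' = -1.3607; -1.3607 ∉ [-0.7, -0.3) → out
#4 (-2,-5): internal coord -2 + (-5)·τ' = -0.8197; -0.8197 ∉ [-0.7, -0.3) → out
#5 (-4,-14): internal coord -4 + (-14)·τ' = -0.6950; -0.6950 ∈ [-0.7, -0.3) → IN Λ
#6 (4,14): internal coord 4 + (14)·τ' = +0.6950; +0.6950 ∉ [-0.7, -0.3) → out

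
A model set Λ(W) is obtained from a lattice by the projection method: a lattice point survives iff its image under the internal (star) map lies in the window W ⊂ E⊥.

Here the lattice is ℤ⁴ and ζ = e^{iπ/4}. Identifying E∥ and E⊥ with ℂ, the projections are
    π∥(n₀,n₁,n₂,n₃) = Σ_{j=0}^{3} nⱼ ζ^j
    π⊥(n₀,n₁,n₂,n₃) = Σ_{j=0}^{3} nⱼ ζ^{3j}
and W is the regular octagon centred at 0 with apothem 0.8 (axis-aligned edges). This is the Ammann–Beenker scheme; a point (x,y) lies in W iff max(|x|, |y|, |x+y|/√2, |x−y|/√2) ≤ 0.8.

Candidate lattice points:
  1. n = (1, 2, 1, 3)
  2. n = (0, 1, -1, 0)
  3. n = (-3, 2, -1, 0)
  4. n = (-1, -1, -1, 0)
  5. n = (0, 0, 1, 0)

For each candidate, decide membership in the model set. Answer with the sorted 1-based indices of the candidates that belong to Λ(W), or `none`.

4

Internal map: ζ^{3j} for j=0..3 gives (1,0), (−√2/2,√2/2), (0,−1), (√2/2,√2/2).
#1 (1, 2, 1, 3): internal (1.707107, 2.535534); octagon support 3.000000 vs apothem 0.8 → ∉ W
#2 (0, 1, -1, 0): internal (-0.707107, 1.707107); octagon support 1.707107 vs apothem 0.8 → ∉ W
#3 (-3, 2, -1, 0): internal (-4.414214, 2.414214); octagon support 4.828427 vs apothem 0.8 → ∉ W
#4 (-1, -1, -1, 0): internal (-0.292893, 0.292893); octagon support 0.414214 vs apothem 0.8 → ∈ W
#5 (0, 0, 1, 0): internal (0.000000, -1.000000); octagon support 1.000000 vs apothem 0.8 → ∉ W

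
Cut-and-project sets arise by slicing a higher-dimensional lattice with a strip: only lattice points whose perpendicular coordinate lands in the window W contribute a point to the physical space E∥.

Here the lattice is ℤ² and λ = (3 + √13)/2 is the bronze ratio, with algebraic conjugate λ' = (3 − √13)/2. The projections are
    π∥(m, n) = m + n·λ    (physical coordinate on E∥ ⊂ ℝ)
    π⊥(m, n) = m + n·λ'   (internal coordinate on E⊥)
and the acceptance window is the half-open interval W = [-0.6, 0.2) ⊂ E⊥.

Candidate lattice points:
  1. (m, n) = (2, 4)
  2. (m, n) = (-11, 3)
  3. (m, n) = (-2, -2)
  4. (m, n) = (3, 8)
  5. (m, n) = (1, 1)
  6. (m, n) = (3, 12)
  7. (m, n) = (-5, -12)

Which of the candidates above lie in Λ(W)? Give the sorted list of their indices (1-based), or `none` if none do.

λ' = (3−√13)/2 ≈ -0.302776.
#1 (2,4): internal coord 2 + (4)·λ' = +0.788897; +0.788897 ∉ [-0.6, 0.2) → out
#2 (-11,3): internal coord -11 + (3)·λ' = -11.908327; -11.908327 ∉ [-0.6, 0.2) → out
#3 (-2,-2): internal coord -2 + (-2)·λ' = -1.394449; -1.394449 ∉ [-0.6, 0.2) → out
#4 (3,8): internal coord 3 + (8)·λ' = +0.577795; +0.577795 ∉ [-0.6, 0.2) → out
#5 (1,1): internal coord 1 + (1)·λ' = +0.697224; +0.697224 ∉ [-0.6, 0.2) → out
#6 (3,12): internal coord 3 + (12)·λ' = -0.633308; -0.633308 ∉ [-0.6, 0.2) → out
#7 (-5,-12): internal coord -5 + (-12)·λ' = -1.366692; -1.366692 ∉ [-0.6, 0.2) → out

none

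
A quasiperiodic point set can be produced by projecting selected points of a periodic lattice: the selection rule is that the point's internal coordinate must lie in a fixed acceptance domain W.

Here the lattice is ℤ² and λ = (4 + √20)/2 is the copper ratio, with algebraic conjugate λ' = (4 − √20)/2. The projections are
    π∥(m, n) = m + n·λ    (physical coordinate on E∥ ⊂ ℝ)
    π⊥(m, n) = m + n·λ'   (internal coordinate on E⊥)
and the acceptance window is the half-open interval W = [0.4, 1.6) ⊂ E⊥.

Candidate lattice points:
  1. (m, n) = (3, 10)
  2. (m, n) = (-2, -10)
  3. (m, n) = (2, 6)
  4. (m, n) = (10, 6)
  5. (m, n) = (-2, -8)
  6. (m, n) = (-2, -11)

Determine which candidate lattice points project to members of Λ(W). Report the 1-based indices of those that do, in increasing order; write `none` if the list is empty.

1, 3, 6

λ' = (4−√20)/2 ≈ -0.2361.
#1 (3,10): internal coord 3 + (10)·λ' = +0.6393; +0.6393 ∈ [0.4, 1.6) → IN Λ
#2 (-2,-10): internal coord -2 + (-10)·λ' = +0.3607; +0.3607 ∉ [0.4, 1.6) → out
#3 (2,6): internal coord 2 + (6)·λ' = +0.5836; +0.5836 ∈ [0.4, 1.6) → IN Λ
#4 (10,6): internal coord 10 + (6)·λ' = +8.5836; +8.5836 ∉ [0.4, 1.6) → out
#5 (-2,-8): internal coord -2 + (-8)·λ' = -0.1115; -0.1115 ∉ [0.4, 1.6) → out
#6 (-2,-11): internal coord -2 + (-11)·λ' = +0.5967; +0.5967 ∈ [0.4, 1.6) → IN Λ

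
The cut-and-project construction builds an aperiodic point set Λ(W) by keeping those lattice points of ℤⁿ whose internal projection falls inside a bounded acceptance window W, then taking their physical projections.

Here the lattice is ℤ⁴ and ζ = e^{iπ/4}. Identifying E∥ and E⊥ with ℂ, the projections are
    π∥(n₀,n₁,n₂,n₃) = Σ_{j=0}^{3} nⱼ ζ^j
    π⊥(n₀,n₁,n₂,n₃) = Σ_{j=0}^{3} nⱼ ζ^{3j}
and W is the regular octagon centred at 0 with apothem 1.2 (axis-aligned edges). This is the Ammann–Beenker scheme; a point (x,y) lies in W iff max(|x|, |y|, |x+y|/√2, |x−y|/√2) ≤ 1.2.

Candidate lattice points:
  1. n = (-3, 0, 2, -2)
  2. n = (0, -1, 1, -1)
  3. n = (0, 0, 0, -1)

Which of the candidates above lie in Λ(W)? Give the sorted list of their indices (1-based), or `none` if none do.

3

π⊥(n) = n₀ + n₁ζ³ + n₂ζ⁶ + n₃ζ⁹ where ζ = e^{iπ/4}.
candidate 1: n = (-3, 0, 2, -2) → π⊥ ≈ (-4.41421, -3.41421); max(|x|,|y|,|x±y|/√2) = 5.53553 > 1.2 ⇒ ∉ W
candidate 2: n = (0, -1, 1, -1) → π⊥ ≈ (+0.00000, -2.41421); max(|x|,|y|,|x±y|/√2) = 2.41421 > 1.2 ⇒ ∉ W
candidate 3: n = (0, 0, 0, -1) → π⊥ ≈ (-0.70711, -0.70711); max(|x|,|y|,|x±y|/√2) = 1.00000 ≤ 1.2 ⇒ ∈ W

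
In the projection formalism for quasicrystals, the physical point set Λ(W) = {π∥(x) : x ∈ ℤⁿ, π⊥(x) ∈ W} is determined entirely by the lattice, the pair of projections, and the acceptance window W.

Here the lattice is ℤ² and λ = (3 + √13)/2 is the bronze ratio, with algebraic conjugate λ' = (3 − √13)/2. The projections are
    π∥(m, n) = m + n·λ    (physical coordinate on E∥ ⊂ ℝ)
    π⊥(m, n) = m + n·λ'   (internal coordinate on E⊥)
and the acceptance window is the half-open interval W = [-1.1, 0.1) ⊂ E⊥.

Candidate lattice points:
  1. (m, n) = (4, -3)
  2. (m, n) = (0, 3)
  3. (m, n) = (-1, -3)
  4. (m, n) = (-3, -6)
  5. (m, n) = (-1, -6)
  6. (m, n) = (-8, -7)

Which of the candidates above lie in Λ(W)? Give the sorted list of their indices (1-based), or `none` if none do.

2, 3

Numerically λ ≈ 3.302776 and λ' = −1/λ ≈ -0.302776.
#1 (4,-3): internal coord 4 + (-3)·λ' = +4.908327; +4.908327 ∉ [-1.1, 0.1) → out
#2 (0,3): internal coord 0 + (3)·λ' = -0.908327; -0.908327 ∈ [-1.1, 0.1) → IN Λ
#3 (-1,-3): internal coord -1 + (-3)·λ' = -0.091673; -0.091673 ∈ [-1.1, 0.1) → IN Λ
#4 (-3,-6): internal coord -3 + (-6)·λ' = -1.183346; -1.183346 ∉ [-1.1, 0.1) → out
#5 (-1,-6): internal coord -1 + (-6)·λ' = +0.816654; +0.816654 ∉ [-1.1, 0.1) → out
#6 (-8,-7): internal coord -8 + (-7)·λ' = -5.880571; -5.880571 ∉ [-1.1, 0.1) → out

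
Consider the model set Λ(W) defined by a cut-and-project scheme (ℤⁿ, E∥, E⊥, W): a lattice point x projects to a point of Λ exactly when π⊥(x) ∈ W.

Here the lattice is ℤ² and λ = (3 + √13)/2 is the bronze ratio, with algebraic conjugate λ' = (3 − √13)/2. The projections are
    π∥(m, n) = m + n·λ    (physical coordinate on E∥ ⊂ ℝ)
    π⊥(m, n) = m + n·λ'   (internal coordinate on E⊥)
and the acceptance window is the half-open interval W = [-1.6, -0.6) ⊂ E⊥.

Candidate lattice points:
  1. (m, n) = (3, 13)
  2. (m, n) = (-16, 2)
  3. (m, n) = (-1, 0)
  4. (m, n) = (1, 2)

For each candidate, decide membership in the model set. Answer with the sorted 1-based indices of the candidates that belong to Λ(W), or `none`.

Compute λ' = (3−√13)/2 = -0.3028, so π⊥(m,n) = m -0.3028·n.
[1] lift (3,13): star map gives -0.9361; window check -1.6 ≤ -0.9361 < -0.6 is true → IN Λ
[2] lift (-16,2): star map gives -16.6056; window check -1.6 ≤ -16.6056 < -0.6 is false → out
[3] lift (-1,0): star map gives -1.0000; window check -1.6 ≤ -1.0000 < -0.6 is true → IN Λ
[4] lift (1,2): star map gives 0.3944; window check -1.6 ≤ 0.3944 < -0.6 is false → out

1, 3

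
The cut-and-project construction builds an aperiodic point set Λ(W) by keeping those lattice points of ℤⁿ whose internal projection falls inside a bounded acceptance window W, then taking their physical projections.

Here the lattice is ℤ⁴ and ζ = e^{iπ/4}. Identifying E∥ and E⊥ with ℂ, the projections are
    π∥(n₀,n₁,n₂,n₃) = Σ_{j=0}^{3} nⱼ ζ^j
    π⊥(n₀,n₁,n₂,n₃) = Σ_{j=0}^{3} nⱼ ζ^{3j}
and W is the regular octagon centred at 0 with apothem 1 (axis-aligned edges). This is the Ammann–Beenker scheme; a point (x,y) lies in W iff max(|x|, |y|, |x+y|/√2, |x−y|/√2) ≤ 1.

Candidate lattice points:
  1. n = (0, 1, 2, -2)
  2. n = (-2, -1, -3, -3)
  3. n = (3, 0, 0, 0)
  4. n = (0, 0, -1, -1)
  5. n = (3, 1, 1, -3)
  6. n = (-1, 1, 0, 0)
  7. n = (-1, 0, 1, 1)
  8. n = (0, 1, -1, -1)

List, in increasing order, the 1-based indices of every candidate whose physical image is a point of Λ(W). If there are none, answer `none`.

4, 7

Internal map: ζ^{3j} for j=0..3 gives (1,0), (−√2/2,√2/2), (0,−1), (√2/2,√2/2).
#1 (0, 1, 2, -2): internal (-2.12132, -2.70711); octagon support 3.41421 vs apothem 1 → ∉ W
#2 (-2, -1, -3, -3): internal (-3.41421, 0.17157); octagon support 3.41421 vs apothem 1 → ∉ W
#3 (3, 0, 0, 0): internal (3.00000, 0.00000); octagon support 3.00000 vs apothem 1 → ∉ W
#4 (0, 0, -1, -1): internal (-0.70711, 0.29289); octagon support 0.70711 vs apothem 1 → ∈ W
#5 (3, 1, 1, -3): internal (0.17157, -2.41421); octagon support 2.41421 vs apothem 1 → ∉ W
#6 (-1, 1, 0, 0): internal (-1.70711, 0.70711); octagon support 1.70711 vs apothem 1 → ∉ W
#7 (-1, 0, 1, 1): internal (-0.29289, -0.29289); octagon support 0.41421 vs apothem 1 → ∈ W
#8 (0, 1, -1, -1): internal (-1.41421, 1.00000); octagon support 1.70711 vs apothem 1 → ∉ W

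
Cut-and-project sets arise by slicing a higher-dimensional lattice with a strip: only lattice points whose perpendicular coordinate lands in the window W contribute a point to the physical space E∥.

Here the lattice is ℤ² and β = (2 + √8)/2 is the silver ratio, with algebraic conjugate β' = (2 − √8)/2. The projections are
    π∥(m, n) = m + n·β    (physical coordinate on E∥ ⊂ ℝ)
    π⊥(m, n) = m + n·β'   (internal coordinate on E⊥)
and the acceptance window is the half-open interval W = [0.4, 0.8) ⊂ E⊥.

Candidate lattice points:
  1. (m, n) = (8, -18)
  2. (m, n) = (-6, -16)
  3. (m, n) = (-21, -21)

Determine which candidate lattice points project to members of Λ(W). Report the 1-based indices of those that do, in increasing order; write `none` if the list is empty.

2

Compute β' = (2−√8)/2 = -0.4142, so π⊥(m,n) = m -0.4142·n.
#1 (8,-18): internal coord 8 + (-18)·β' = +15.4558; +15.4558 ∉ [0.4, 0.8) → out
#2 (-6,-16): internal coord -6 + (-16)·β' = +0.6274; +0.6274 ∈ [0.4, 0.8) → IN Λ
#3 (-21,-21): internal coord -21 + (-21)·β' = -12.3015; -12.3015 ∉ [0.4, 0.8) → out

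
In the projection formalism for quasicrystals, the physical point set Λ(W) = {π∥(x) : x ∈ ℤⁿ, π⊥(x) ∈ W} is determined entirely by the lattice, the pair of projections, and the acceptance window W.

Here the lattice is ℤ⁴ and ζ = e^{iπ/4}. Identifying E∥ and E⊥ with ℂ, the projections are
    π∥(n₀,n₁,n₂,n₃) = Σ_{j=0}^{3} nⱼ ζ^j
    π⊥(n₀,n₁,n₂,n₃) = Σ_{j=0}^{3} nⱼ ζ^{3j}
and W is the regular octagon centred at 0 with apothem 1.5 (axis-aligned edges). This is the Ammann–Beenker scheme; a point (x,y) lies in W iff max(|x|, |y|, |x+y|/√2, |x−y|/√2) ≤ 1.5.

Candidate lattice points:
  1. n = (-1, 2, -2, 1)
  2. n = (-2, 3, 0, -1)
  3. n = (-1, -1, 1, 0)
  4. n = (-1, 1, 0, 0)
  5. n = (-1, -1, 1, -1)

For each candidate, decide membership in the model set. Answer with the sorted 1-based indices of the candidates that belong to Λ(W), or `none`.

none

Internal map: ζ^{3j} for j=0..3 gives (1,0), (−√2/2,√2/2), (0,−1), (√2/2,√2/2).
candidate 1: n = (-1, 2, -2, 1) → π⊥ ≈ (-1.7071, +4.1213); max(|x|,|y|,|x±y|/√2) = 4.1213 > 1.5 ⇒ ∉ W
candidate 2: n = (-2, 3, 0, -1) → π⊥ ≈ (-4.8284, +1.4142); max(|x|,|y|,|x±y|/√2) = 4.8284 > 1.5 ⇒ ∉ W
candidate 3: n = (-1, -1, 1, 0) → π⊥ ≈ (-0.2929, -1.7071); max(|x|,|y|,|x±y|/√2) = 1.7071 > 1.5 ⇒ ∉ W
candidate 4: n = (-1, 1, 0, 0) → π⊥ ≈ (-1.7071, +0.7071); max(|x|,|y|,|x±y|/√2) = 1.7071 > 1.5 ⇒ ∉ W
candidate 5: n = (-1, -1, 1, -1) → π⊥ ≈ (-1.0000, -2.4142); max(|x|,|y|,|x±y|/√2) = 2.4142 > 1.5 ⇒ ∉ W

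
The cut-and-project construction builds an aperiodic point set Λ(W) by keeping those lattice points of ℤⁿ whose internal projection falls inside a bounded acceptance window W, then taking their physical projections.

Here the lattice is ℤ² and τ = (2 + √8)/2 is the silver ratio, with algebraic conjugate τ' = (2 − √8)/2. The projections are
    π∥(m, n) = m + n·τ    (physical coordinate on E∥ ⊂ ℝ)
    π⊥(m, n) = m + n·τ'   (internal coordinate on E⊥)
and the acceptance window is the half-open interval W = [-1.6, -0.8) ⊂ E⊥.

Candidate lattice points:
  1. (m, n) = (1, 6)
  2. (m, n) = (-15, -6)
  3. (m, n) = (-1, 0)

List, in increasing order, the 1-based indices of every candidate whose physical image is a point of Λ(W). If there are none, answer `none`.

τ' = (2−√8)/2 ≈ -0.4142.
[1] lift (1,6): star map gives -1.4853; window check -1.6 ≤ -1.4853 < -0.8 is true → IN Λ
[2] lift (-15,-6): star map gives -12.5147; window check -1.6 ≤ -12.5147 < -0.8 is false → out
[3] lift (-1,0): star map gives -1.0000; window check -1.6 ≤ -1.0000 < -0.8 is true → IN Λ

1, 3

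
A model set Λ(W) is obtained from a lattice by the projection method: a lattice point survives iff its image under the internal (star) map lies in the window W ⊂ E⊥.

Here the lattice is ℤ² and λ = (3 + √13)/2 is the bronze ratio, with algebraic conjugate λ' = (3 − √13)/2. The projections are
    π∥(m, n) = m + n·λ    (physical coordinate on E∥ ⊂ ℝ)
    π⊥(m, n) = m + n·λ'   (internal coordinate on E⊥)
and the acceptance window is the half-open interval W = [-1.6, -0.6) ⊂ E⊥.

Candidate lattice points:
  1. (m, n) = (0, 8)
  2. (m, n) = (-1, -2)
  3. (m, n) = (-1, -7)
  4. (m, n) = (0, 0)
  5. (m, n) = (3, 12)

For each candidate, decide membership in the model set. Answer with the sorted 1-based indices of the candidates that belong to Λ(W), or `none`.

5

Numerically λ ≈ 3.302776 and λ' = −1/λ ≈ -0.302776.
#1 (0,8): internal coord 0 + (8)·λ' = -2.422205; -2.422205 ∉ [-1.6, -0.6) → out
#2 (-1,-2): internal coord -1 + (-2)·λ' = -0.394449; -0.394449 ∉ [-1.6, -0.6) → out
#3 (-1,-7): internal coord -1 + (-7)·λ' = +1.119429; +1.119429 ∉ [-1.6, -0.6) → out
#4 (0,0): internal coord 0 + (0)·λ' = +0.000000; +0.000000 ∉ [-1.6, -0.6) → out
#5 (3,12): internal coord 3 + (12)·λ' = -0.633308; -0.633308 ∈ [-1.6, -0.6) → IN Λ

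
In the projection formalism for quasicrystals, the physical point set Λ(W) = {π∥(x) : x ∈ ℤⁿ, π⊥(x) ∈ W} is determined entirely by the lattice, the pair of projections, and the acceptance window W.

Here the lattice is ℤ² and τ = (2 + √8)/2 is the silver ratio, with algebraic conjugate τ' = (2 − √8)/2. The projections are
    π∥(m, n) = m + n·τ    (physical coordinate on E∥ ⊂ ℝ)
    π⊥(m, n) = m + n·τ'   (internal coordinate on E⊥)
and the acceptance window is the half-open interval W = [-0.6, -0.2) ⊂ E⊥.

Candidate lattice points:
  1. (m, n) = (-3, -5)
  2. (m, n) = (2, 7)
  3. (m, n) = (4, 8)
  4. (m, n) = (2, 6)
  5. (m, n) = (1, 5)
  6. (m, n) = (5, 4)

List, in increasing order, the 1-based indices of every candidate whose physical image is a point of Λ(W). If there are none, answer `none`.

Compute τ' = (2−√8)/2 = -0.4142, so π⊥(m,n) = m -0.4142·n.
candidate 1: (m,n)=(-3,-5) → π∥ = -3-5·τ ≈ -15.0711, π⊥ = -3-5·τ' ≈ -0.9289 ∉ [-0.6, -0.2) ⇒ out
candidate 2: (m,n)=(2,7) → π∥ = 2+7·τ ≈ 18.8995, π⊥ = 2+7·τ' ≈ -0.8995 ∉ [-0.6, -0.2) ⇒ out
candidate 3: (m,n)=(4,8) → π∥ = 4+8·τ ≈ 23.3137, π⊥ = 4+8·τ' ≈ 0.6863 ∉ [-0.6, -0.2) ⇒ out
candidate 4: (m,n)=(2,6) → π∥ = 2+6·τ ≈ 16.4853, π⊥ = 2+6·τ' ≈ -0.4853 ∈ [-0.6, -0.2) ⇒ IN Λ
candidate 5: (m,n)=(1,5) → π∥ = 1+5·τ ≈ 13.0711, π⊥ = 1+5·τ' ≈ -1.0711 ∉ [-0.6, -0.2) ⇒ out
candidate 6: (m,n)=(5,4) → π∥ = 5+4·τ ≈ 14.6569, π⊥ = 5+4·τ' ≈ 3.3431 ∉ [-0.6, -0.2) ⇒ out

4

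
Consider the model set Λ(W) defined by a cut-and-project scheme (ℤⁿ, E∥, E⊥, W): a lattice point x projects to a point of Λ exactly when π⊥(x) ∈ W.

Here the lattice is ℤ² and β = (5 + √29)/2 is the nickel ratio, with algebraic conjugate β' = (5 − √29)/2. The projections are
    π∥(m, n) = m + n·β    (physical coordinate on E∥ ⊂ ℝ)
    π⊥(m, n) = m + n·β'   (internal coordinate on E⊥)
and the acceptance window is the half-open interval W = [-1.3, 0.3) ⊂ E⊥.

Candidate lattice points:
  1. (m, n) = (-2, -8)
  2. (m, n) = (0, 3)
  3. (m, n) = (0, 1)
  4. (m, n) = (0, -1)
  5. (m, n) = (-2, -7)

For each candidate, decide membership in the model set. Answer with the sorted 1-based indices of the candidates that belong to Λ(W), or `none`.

1, 2, 3, 4, 5

Numerically β ≈ 5.19258 and β' = −1/β ≈ -0.19258.
[1] lift (-2,-8): star map gives -0.45934; window check -1.3 ≤ -0.45934 < 0.3 is true → IN Λ
[2] lift (0,3): star map gives -0.57775; window check -1.3 ≤ -0.57775 < 0.3 is true → IN Λ
[3] lift (0,1): star map gives -0.19258; window check -1.3 ≤ -0.19258 < 0.3 is true → IN Λ
[4] lift (0,-1): star map gives 0.19258; window check -1.3 ≤ 0.19258 < 0.3 is true → IN Λ
[5] lift (-2,-7): star map gives -0.65192; window check -1.3 ≤ -0.65192 < 0.3 is true → IN Λ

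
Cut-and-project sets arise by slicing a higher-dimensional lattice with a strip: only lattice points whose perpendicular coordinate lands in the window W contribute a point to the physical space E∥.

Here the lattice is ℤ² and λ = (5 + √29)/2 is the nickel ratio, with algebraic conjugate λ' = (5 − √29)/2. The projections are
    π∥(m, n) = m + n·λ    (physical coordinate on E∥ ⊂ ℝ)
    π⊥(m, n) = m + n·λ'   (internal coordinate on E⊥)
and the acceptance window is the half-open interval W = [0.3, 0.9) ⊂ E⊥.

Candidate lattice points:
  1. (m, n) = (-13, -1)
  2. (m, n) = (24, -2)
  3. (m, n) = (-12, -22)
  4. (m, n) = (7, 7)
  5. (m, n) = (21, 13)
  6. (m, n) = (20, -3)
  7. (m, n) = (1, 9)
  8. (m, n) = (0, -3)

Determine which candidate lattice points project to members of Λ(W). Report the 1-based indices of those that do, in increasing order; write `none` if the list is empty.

8

Compute λ' = (5−√29)/2 = -0.192582, so π⊥(m,n) = m -0.192582·n.
candidate 1: (m,n)=(-13,-1) → π∥ = -13-1·λ ≈ -18.192582, π⊥ = -13-1·λ' ≈ -12.807418 ∉ [0.3, 0.9) ⇒ out
candidate 2: (m,n)=(24,-2) → π∥ = 24-2·λ ≈ 13.614835, π⊥ = 24-2·λ' ≈ 24.385165 ∉ [0.3, 0.9) ⇒ out
candidate 3: (m,n)=(-12,-22) → π∥ = -12-22·λ ≈ -126.236813, π⊥ = -12-22·λ' ≈ -7.763187 ∉ [0.3, 0.9) ⇒ out
candidate 4: (m,n)=(7,7) → π∥ = 7+7·λ ≈ 43.348077, π⊥ = 7+7·λ' ≈ 5.651923 ∉ [0.3, 0.9) ⇒ out
candidate 5: (m,n)=(21,13) → π∥ = 21+13·λ ≈ 88.503571, π⊥ = 21+13·λ' ≈ 18.496429 ∉ [0.3, 0.9) ⇒ out
candidate 6: (m,n)=(20,-3) → π∥ = 20-3·λ ≈ 4.422253, π⊥ = 20-3·λ' ≈ 20.577747 ∉ [0.3, 0.9) ⇒ out
candidate 7: (m,n)=(1,9) → π∥ = 1+9·λ ≈ 47.733242, π⊥ = 1+9·λ' ≈ -0.733242 ∉ [0.3, 0.9) ⇒ out
candidate 8: (m,n)=(0,-3) → π∥ = 0-3·λ ≈ -15.577747, π⊥ = 0-3·λ' ≈ 0.577747 ∈ [0.3, 0.9) ⇒ IN Λ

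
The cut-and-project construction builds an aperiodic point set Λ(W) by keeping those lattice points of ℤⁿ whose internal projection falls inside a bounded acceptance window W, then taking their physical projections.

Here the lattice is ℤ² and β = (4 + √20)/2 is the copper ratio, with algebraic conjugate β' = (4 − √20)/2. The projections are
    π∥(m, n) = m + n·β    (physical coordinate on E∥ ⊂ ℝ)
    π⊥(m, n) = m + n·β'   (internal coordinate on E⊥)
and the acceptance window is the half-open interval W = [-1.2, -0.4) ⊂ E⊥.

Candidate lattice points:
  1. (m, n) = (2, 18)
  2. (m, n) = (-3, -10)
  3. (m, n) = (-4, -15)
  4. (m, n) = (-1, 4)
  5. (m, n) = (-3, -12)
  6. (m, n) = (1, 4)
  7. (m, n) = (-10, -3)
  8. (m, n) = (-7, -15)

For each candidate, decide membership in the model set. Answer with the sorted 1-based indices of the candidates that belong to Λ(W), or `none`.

2, 3

Numerically β ≈ 4.236068 and β' = −1/β ≈ -0.236068.
candidate 1: (m,n)=(2,18) → π∥ = 2+18·β ≈ 78.249224, π⊥ = 2+18·β' ≈ -2.249224 ∉ [-1.2, -0.4) ⇒ out
candidate 2: (m,n)=(-3,-10) → π∥ = -3-10·β ≈ -45.360680, π⊥ = -3-10·β' ≈ -0.639320 ∈ [-1.2, -0.4) ⇒ IN Λ
candidate 3: (m,n)=(-4,-15) → π∥ = -4-15·β ≈ -67.541020, π⊥ = -4-15·β' ≈ -0.458980 ∈ [-1.2, -0.4) ⇒ IN Λ
candidate 4: (m,n)=(-1,4) → π∥ = -1+4·β ≈ 15.944272, π⊥ = -1+4·β' ≈ -1.944272 ∉ [-1.2, -0.4) ⇒ out
candidate 5: (m,n)=(-3,-12) → π∥ = -3-12·β ≈ -53.832816, π⊥ = -3-12·β' ≈ -0.167184 ∉ [-1.2, -0.4) ⇒ out
candidate 6: (m,n)=(1,4) → π∥ = 1+4·β ≈ 17.944272, π⊥ = 1+4·β' ≈ 0.055728 ∉ [-1.2, -0.4) ⇒ out
candidate 7: (m,n)=(-10,-3) → π∥ = -10-3·β ≈ -22.708204, π⊥ = -10-3·β' ≈ -9.291796 ∉ [-1.2, -0.4) ⇒ out
candidate 8: (m,n)=(-7,-15) → π∥ = -7-15·β ≈ -70.541020, π⊥ = -7-15·β' ≈ -3.458980 ∉ [-1.2, -0.4) ⇒ out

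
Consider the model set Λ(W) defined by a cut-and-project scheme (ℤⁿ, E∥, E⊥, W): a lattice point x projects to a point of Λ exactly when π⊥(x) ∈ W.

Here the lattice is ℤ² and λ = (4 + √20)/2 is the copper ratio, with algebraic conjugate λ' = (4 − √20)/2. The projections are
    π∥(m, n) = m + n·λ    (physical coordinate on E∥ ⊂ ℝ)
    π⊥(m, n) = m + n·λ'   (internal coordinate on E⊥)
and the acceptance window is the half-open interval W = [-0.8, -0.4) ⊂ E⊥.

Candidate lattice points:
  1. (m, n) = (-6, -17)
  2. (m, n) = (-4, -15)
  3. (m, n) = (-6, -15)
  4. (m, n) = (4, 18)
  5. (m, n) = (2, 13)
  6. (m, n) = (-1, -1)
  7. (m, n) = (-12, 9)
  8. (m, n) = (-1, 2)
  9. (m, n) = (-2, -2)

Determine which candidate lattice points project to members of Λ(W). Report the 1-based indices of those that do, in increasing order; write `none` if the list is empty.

2, 6

λ' = (4−√20)/2 ≈ -0.2361.
[1] lift (-6,-17): star map gives -1.9868; window check -0.8 ≤ -1.9868 < -0.4 is false → out
[2] lift (-4,-15): star map gives -0.4590; window check -0.8 ≤ -0.4590 < -0.4 is true → IN Λ
[3] lift (-6,-15): star map gives -2.4590; window check -0.8 ≤ -2.4590 < -0.4 is false → out
[4] lift (4,18): star map gives -0.2492; window check -0.8 ≤ -0.2492 < -0.4 is false → out
[5] lift (2,13): star map gives -1.0689; window check -0.8 ≤ -1.0689 < -0.4 is false → out
[6] lift (-1,-1): star map gives -0.7639; window check -0.8 ≤ -0.7639 < -0.4 is true → IN Λ
[7] lift (-12,9): star map gives -14.1246; window check -0.8 ≤ -14.1246 < -0.4 is false → out
[8] lift (-1,2): star map gives -1.4721; window check -0.8 ≤ -1.4721 < -0.4 is false → out
[9] lift (-2,-2): star map gives -1.5279; window check -0.8 ≤ -1.5279 < -0.4 is false → out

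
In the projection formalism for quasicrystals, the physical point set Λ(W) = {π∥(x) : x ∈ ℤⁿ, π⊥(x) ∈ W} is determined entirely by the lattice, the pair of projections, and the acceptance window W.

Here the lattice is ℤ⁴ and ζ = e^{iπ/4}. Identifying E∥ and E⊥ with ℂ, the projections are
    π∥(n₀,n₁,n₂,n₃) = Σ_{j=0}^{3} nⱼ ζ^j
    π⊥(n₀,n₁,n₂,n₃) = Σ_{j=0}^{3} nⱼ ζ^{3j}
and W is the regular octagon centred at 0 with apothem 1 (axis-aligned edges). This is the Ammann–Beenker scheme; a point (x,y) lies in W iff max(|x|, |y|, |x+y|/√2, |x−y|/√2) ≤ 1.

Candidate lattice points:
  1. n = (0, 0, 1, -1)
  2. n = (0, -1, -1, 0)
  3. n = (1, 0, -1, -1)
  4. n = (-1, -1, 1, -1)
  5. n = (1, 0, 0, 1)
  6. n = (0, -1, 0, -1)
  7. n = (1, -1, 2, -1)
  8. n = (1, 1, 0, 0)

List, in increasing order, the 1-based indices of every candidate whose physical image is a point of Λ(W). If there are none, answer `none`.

π⊥(n) = n₀ + n₁ζ³ + n₂ζ⁶ + n₃ζ⁹ where ζ = e^{iπ/4}.
#1 (0, 0, 1, -1): internal (-0.707107, -1.707107); octagon support 1.707107 vs apothem 1 → ∉ W
#2 (0, -1, -1, 0): internal (0.707107, 0.292893); octagon support 0.707107 vs apothem 1 → ∈ W
#3 (1, 0, -1, -1): internal (0.292893, 0.292893); octagon support 0.414214 vs apothem 1 → ∈ W
#4 (-1, -1, 1, -1): internal (-1.000000, -2.414214); octagon support 2.414214 vs apothem 1 → ∉ W
#5 (1, 0, 0, 1): internal (1.707107, 0.707107); octagon support 1.707107 vs apothem 1 → ∉ W
#6 (0, -1, 0, -1): internal (0.000000, -1.414214); octagon support 1.414214 vs apothem 1 → ∉ W
#7 (1, -1, 2, -1): internal (1.000000, -3.414214); octagon support 3.414214 vs apothem 1 → ∉ W
#8 (1, 1, 0, 0): internal (0.292893, 0.707107); octagon support 0.707107 vs apothem 1 → ∈ W

2, 3, 8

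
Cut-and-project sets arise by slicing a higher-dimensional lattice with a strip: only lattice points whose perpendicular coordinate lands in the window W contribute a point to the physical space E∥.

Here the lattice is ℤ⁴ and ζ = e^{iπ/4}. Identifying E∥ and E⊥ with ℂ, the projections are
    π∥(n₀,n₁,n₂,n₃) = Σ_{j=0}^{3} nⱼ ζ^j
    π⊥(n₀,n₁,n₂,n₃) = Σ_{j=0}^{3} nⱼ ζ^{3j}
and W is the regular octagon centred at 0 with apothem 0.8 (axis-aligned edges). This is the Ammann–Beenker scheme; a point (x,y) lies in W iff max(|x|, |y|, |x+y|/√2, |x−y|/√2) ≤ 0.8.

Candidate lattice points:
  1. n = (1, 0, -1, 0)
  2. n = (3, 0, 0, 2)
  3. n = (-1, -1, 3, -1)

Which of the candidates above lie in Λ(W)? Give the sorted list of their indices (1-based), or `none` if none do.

none

With ζ = e^{iπ/4} the internal vectors are ζ^0,ζ^3,ζ^6,ζ^9.
candidate 1: n = (1, 0, -1, 0) → π⊥ ≈ (+1.00000, +1.00000); max(|x|,|y|,|x±y|/√2) = 1.41421 > 0.8 ⇒ ∉ W
candidate 2: n = (3, 0, 0, 2) → π⊥ ≈ (+4.41421, +1.41421); max(|x|,|y|,|x±y|/√2) = 4.41421 > 0.8 ⇒ ∉ W
candidate 3: n = (-1, -1, 3, -1) → π⊥ ≈ (-1.00000, -4.41421); max(|x|,|y|,|x±y|/√2) = 4.41421 > 0.8 ⇒ ∉ W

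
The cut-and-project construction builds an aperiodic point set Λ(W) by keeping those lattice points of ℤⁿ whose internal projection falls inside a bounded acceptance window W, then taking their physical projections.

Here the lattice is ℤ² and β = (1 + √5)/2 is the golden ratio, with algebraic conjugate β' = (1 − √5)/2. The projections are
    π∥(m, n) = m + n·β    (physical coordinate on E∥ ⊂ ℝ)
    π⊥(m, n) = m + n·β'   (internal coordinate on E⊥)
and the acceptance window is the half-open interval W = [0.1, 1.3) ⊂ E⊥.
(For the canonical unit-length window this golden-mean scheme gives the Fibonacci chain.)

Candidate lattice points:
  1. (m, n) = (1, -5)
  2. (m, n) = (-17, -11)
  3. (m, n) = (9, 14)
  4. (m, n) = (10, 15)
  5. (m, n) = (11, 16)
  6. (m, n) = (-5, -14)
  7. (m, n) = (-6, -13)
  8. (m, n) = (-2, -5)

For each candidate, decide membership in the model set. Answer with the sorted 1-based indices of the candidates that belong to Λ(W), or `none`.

3, 4, 5, 8

Compute β' = (1−√5)/2 = -0.6180, so π⊥(m,n) = m -0.6180·n.
candidate 1: (m,n)=(1,-5) → π∥ = 1-5·β ≈ -7.0902, π⊥ = 1-5·β' ≈ 4.0902 ∉ [0.1, 1.3) ⇒ out
candidate 2: (m,n)=(-17,-11) → π∥ = -17-11·β ≈ -34.7984, π⊥ = -17-11·β' ≈ -10.2016 ∉ [0.1, 1.3) ⇒ out
candidate 3: (m,n)=(9,14) → π∥ = 9+14·β ≈ 31.6525, π⊥ = 9+14·β' ≈ 0.3475 ∈ [0.1, 1.3) ⇒ IN Λ
candidate 4: (m,n)=(10,15) → π∥ = 10+15·β ≈ 34.2705, π⊥ = 10+15·β' ≈ 0.7295 ∈ [0.1, 1.3) ⇒ IN Λ
candidate 5: (m,n)=(11,16) → π∥ = 11+16·β ≈ 36.8885, π⊥ = 11+16·β' ≈ 1.1115 ∈ [0.1, 1.3) ⇒ IN Λ
candidate 6: (m,n)=(-5,-14) → π∥ = -5-14·β ≈ -27.6525, π⊥ = -5-14·β' ≈ 3.6525 ∉ [0.1, 1.3) ⇒ out
candidate 7: (m,n)=(-6,-13) → π∥ = -6-13·β ≈ -27.0344, π⊥ = -6-13·β' ≈ 2.0344 ∉ [0.1, 1.3) ⇒ out
candidate 8: (m,n)=(-2,-5) → π∥ = -2-5·β ≈ -10.0902, π⊥ = -2-5·β' ≈ 1.0902 ∈ [0.1, 1.3) ⇒ IN Λ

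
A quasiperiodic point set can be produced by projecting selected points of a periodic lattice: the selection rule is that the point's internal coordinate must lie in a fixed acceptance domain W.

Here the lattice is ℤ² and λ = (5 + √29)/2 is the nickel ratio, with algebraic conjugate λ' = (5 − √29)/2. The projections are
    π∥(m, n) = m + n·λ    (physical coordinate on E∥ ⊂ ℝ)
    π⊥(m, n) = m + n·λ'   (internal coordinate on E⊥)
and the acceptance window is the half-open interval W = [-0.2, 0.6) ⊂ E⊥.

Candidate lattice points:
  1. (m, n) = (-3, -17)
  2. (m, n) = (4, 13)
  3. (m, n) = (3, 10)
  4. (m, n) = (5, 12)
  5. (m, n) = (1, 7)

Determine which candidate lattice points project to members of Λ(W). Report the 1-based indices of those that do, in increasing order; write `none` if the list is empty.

Numerically λ ≈ 5.19258 and λ' = −1/λ ≈ -0.19258.
[1] lift (-3,-17): star map gives 0.27390; window check -0.2 ≤ 0.27390 < 0.6 is true → IN Λ
[2] lift (4,13): star map gives 1.49643; window check -0.2 ≤ 1.49643 < 0.6 is false → out
[3] lift (3,10): star map gives 1.07418; window check -0.2 ≤ 1.07418 < 0.6 is false → out
[4] lift (5,12): star map gives 2.68901; window check -0.2 ≤ 2.68901 < 0.6 is false → out
[5] lift (1,7): star map gives -0.34808; window check -0.2 ≤ -0.34808 < 0.6 is false → out

1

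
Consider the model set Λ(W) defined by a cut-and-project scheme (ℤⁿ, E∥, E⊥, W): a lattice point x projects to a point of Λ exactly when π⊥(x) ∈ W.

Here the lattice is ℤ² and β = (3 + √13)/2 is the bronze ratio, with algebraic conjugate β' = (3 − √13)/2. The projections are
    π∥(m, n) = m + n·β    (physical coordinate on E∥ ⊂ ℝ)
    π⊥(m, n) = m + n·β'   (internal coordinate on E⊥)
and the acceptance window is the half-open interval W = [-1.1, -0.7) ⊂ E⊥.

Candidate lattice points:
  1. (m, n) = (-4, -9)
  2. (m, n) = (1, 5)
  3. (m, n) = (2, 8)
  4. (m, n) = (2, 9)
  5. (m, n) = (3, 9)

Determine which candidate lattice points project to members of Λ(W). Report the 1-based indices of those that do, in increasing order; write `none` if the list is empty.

β' = (3−√13)/2 ≈ -0.30278.
#1 (-4,-9): internal coord -4 + (-9)·β' = -1.27502; -1.27502 ∉ [-1.1, -0.7) → out
#2 (1,5): internal coord 1 + (5)·β' = -0.51388; -0.51388 ∉ [-1.1, -0.7) → out
#3 (2,8): internal coord 2 + (8)·β' = -0.42221; -0.42221 ∉ [-1.1, -0.7) → out
#4 (2,9): internal coord 2 + (9)·β' = -0.72498; -0.72498 ∈ [-1.1, -0.7) → IN Λ
#5 (3,9): internal coord 3 + (9)·β' = +0.27502; +0.27502 ∉ [-1.1, -0.7) → out

4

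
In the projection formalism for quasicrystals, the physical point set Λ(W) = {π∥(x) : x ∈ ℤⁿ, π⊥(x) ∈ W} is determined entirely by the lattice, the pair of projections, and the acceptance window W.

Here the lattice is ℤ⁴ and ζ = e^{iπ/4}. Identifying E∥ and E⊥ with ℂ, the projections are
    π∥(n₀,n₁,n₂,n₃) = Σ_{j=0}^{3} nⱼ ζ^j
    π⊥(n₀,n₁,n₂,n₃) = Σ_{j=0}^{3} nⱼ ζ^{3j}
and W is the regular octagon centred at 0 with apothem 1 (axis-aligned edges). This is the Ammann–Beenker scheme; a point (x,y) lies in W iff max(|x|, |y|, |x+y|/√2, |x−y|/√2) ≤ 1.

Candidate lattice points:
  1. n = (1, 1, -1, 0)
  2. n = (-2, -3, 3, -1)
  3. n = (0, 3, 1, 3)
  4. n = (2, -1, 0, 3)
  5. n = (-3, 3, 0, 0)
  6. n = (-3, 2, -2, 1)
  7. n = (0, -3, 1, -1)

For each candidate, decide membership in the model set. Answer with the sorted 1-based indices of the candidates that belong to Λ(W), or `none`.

π⊥(n) = n₀ + n₁ζ³ + n₂ζ⁶ + n₃ζ⁹ where ζ = e^{iπ/4}.
candidate 1: n = (1, 1, -1, 0) → π⊥ ≈ (+0.29289, +1.70711); max(|x|,|y|,|x±y|/√2) = 1.70711 > 1 ⇒ ∉ W
candidate 2: n = (-2, -3, 3, -1) → π⊥ ≈ (-0.58579, -5.82843); max(|x|,|y|,|x±y|/√2) = 5.82843 > 1 ⇒ ∉ W
candidate 3: n = (0, 3, 1, 3) → π⊥ ≈ (+0.00000, +3.24264); max(|x|,|y|,|x±y|/√2) = 3.24264 > 1 ⇒ ∉ W
candidate 4: n = (2, -1, 0, 3) → π⊥ ≈ (+4.82843, +1.41421); max(|x|,|y|,|x±y|/√2) = 4.82843 > 1 ⇒ ∉ W
candidate 5: n = (-3, 3, 0, 0) → π⊥ ≈ (-5.12132, +2.12132); max(|x|,|y|,|x±y|/√2) = 5.12132 > 1 ⇒ ∉ W
candidate 6: n = (-3, 2, -2, 1) → π⊥ ≈ (-3.70711, +4.12132); max(|x|,|y|,|x±y|/√2) = 5.53553 > 1 ⇒ ∉ W
candidate 7: n = (0, -3, 1, -1) → π⊥ ≈ (+1.41421, -3.82843); max(|x|,|y|,|x±y|/√2) = 3.82843 > 1 ⇒ ∉ W

none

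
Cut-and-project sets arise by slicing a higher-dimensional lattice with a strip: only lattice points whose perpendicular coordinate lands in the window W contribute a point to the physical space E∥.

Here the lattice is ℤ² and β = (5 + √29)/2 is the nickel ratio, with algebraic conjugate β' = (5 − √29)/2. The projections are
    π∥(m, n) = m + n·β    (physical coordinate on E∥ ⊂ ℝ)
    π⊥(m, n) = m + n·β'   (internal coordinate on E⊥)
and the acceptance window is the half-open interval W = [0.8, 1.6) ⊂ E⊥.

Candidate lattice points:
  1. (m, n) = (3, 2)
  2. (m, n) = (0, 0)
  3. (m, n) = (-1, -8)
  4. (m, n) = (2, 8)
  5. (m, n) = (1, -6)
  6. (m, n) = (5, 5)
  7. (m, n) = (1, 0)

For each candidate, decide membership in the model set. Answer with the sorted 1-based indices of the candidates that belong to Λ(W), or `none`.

7

Compute β' = (5−√29)/2 = -0.19258, so π⊥(m,n) = m -0.19258·n.
#1 (3,2): internal coord 3 + (2)·β' = +2.61484; +2.61484 ∉ [0.8, 1.6) → out
#2 (0,0): internal coord 0 + (0)·β' = +0.00000; +0.00000 ∉ [0.8, 1.6) → out
#3 (-1,-8): internal coord -1 + (-8)·β' = +0.54066; +0.54066 ∉ [0.8, 1.6) → out
#4 (2,8): internal coord 2 + (8)·β' = +0.45934; +0.45934 ∉ [0.8, 1.6) → out
#5 (1,-6): internal coord 1 + (-6)·β' = +2.15549; +2.15549 ∉ [0.8, 1.6) → out
#6 (5,5): internal coord 5 + (5)·β' = +4.03709; +4.03709 ∉ [0.8, 1.6) → out
#7 (1,0): internal coord 1 + (0)·β' = +1.00000; +1.00000 ∈ [0.8, 1.6) → IN Λ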